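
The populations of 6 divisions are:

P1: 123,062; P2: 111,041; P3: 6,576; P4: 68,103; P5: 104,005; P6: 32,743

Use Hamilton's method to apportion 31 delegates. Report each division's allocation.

P1: 9; P2: 8; P3: 0; P4: 5; P5: 7; P6: 2

Standard divisor: 445530 ÷ 31 ≈ 14371.935.
Standard quotas: P1 8.5627, P2 7.7262, P3 0.4576, P4 4.7386, P5 7.2367, P6 2.2783.
Lower quotas: P1 8, P2 7, P3 0, P4 4, P5 7, P6 2 (sum 28, leaving 3 seats).
Remainders in descending order: P4 0.7386, P2 0.7262, P1 0.5627, P3 0.4576, P6 0.2783, P5 0.2367.
Largest remainders: P4, P2, P1 receive the extra seats.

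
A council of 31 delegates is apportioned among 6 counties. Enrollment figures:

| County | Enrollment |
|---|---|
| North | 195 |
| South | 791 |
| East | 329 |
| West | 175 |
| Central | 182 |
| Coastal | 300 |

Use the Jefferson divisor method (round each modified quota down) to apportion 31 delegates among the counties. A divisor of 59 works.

With modified divisor 59: modified quotas North 3.305, South 13.407, East 5.576, West 2.966, Central 3.085, Coastal 5.085.
Rounding down: North 3, South 13, East 5, West 2, Central 3, Coastal 5 (total 31).

North 3, South 13, East 5, West 2, Central 3, Coastal 5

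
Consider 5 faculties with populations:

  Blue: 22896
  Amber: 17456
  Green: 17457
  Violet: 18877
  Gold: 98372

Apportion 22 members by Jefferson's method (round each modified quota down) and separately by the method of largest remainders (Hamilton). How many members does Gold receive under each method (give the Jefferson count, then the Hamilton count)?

13 and 12

Jefferson: Blue 3, Amber 2, Green 2, Violet 2, Gold 13.
Hamilton: Blue 3, Amber 2, Green 2, Violet 3, Gold 12.
Gold gets 13 under Jefferson and 12 under Hamilton.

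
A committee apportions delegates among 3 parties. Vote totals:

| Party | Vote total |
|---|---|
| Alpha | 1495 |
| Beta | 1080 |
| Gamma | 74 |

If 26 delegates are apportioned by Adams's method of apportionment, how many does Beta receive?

Standard divisor 2649/26 ≈ 101.885; standard quotas: Alpha 14.673, Beta 10.600, Gamma 0.726.
Rounding up gives 15, 11, 1 = 27 seats, so the divisor must be adjusted.
With modified divisor 107: modified quotas Alpha 13.972, Beta 10.093, Gamma 0.692.
Rounding up: Alpha 14, Beta 11, Gamma 1 (total 26).
Beta receives 11.

11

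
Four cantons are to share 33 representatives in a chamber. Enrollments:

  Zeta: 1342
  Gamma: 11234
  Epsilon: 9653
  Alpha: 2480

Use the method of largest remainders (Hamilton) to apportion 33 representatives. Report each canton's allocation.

Standard divisor: 24709 ÷ 33 ≈ 748.758.
Standard quotas: Zeta 1.7923, Gamma 15.0035, Epsilon 12.8920, Alpha 3.3122.
Lower quotas: Zeta 1, Gamma 15, Epsilon 12, Alpha 3 (sum 31, leaving 2 seats).
Remainders in descending order: Epsilon 0.8920, Zeta 0.7923, Alpha 0.3122, Gamma 0.0035.
The surplus seats go to Epsilon, Zeta.

Zeta 2; Gamma 15; Epsilon 13; Alpha 3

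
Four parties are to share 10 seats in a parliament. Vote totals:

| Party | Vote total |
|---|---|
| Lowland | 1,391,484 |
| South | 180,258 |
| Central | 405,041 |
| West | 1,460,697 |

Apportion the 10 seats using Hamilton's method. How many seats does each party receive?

Lowland 4, South 1, Central 1, West 4

Total 3437480; standard divisor 3437480/10 = 343748.
Standard quotas: Lowland 4.0480, South 0.5244, Central 1.1783, West 4.2493.
Lower quotas: Lowland 4, South 0, Central 1, West 4 (sum 9, leaving 1 seat).
Remainders in descending order: South 0.5244, West 0.2493, Central 0.1783, Lowland 0.0480.
The surplus seat goes to South.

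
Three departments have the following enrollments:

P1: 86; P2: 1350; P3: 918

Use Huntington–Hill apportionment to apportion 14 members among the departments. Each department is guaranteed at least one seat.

P1 1, P2 8, P3 5

With divisor 174: modified quotas P1 0.494, P2 7.759, P3 5.276.
Geometric-mean thresholds: P1 (min 1), P2 √(7·8)=7.483, P3 √(5·6)=5.477.
Each quota rounded against its threshold gives P1 1, P2 8, P3 5 (total 14).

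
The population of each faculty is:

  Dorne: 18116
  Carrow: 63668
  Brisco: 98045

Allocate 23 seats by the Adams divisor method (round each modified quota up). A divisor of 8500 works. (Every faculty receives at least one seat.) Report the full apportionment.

Dorne: 3, Carrow: 8, Brisco: 12

With modified divisor 8500: modified quotas Dorne 2.131, Carrow 7.490, Brisco 11.535.
Rounding up: Dorne 3, Carrow 8, Brisco 12 (total 23).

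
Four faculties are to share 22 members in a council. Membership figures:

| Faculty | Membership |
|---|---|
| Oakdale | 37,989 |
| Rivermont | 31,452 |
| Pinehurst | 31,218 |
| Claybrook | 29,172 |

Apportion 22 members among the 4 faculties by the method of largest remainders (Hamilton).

Oakdale 7, Rivermont 5, Pinehurst 5, Claybrook 5

Standard divisor: 129831 ÷ 22 ≈ 5901.409.
Standard quotas: Oakdale 6.4373, Rivermont 5.3296, Pinehurst 5.2899, Claybrook 4.9432.
Lower quotas: Oakdale 6, Rivermont 5, Pinehurst 5, Claybrook 4 (sum 20, leaving 2 seats).
Remainders in descending order: Claybrook 0.9432, Oakdale 0.4373, Rivermont 0.3296, Pinehurst 0.2899.
The surplus seats go to Claybrook, Oakdale.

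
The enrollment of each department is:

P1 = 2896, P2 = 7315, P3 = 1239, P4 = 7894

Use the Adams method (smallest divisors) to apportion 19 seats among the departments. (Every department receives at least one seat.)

P1=3, P2=7, P3=2, P4=7

Standard divisor 19344/19 ≈ 1018.105; standard quotas: P1 2.844, P2 7.185, P3 1.217, P4 7.754.
Rounding up gives 3, 8, 2, 8 = 21 seats, so the divisor must be adjusted.
With modified divisor 1200: modified quotas P1 2.413, P2 6.096, P3 1.032, P4 6.578.
Rounding up: P1 3, P2 7, P3 2, P4 7 (total 19).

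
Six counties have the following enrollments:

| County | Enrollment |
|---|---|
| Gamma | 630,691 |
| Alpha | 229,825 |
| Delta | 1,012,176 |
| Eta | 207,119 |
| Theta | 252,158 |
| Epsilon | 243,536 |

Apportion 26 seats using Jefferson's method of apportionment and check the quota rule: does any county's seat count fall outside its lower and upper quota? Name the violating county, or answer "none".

none

Standard quotas: Gamma 6.367, Alpha 2.320, Delta 10.218, Eta 2.091, Theta 2.546, Epsilon 2.459.
Jefferson allocation: Gamma 7, Alpha 2, Delta 11, Eta 2, Theta 2, Epsilon 2.
Every allocation lies between the lower and upper quota.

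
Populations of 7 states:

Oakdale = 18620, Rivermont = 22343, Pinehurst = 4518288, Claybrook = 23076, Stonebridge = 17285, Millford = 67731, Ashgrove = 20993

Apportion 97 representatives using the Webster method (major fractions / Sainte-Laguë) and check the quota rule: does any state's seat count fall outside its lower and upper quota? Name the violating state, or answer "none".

Pinehurst

Standard quotas: Oakdale 0.385, Rivermont 0.462, Pinehurst 93.482, Claybrook 0.477, Stonebridge 0.358, Millford 1.401, Ashgrove 0.434.
Webster allocation: Oakdale 0, Rivermont 0, Pinehurst 96, Claybrook 0, Stonebridge 0, Millford 1, Ashgrove 0.
Pinehurst has quota 93.482 (lower 93, upper 94) but receives 96 — outside the quota interval.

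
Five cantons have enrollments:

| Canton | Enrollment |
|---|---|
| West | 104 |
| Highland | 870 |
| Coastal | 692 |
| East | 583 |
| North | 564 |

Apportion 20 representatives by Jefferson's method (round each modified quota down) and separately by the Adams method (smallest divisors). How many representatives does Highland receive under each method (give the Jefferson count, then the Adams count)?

Jefferson: West 0, Highland 7, Coastal 5, East 4, North 4.
Adams: West 1, Highland 6, Coastal 5, East 4, North 4.
Highland gets 7 under Jefferson and 6 under Adams.

7 and 6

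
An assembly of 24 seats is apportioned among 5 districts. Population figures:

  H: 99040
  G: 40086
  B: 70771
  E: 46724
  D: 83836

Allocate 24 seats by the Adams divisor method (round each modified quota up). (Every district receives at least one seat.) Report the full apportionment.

Standard divisor 340457/24 ≈ 14185.708; standard quotas: H 6.982, G 2.826, B 4.989, E 3.294, D 5.910.
Rounding up gives 7, 3, 5, 4, 6 = 25 seats, so the divisor must be adjusted.
With modified divisor 16000: modified quotas H 6.190, G 2.505, B 4.423, E 2.920, D 5.240.
Rounding up: H 7, G 3, B 5, E 3, D 6 (total 24).

H=7; G=3; B=5; E=3; D=6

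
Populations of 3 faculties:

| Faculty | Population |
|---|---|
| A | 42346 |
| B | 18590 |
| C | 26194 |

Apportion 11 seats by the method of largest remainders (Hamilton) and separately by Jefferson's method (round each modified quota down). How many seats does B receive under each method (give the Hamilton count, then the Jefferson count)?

Hamilton: A 5, B 3, C 3.
Jefferson: A 6, B 2, C 3.
B gets 3 under Hamilton and 2 under Jefferson.

3 and 2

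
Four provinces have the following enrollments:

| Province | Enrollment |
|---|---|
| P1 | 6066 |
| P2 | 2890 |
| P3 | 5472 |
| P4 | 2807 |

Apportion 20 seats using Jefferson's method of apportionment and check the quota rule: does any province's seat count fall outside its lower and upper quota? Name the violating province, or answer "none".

Standard quotas: P1 7.039, P2 3.354, P3 6.350, P4 3.257.
Jefferson allocation: P1 7, P2 3, P3 7, P4 3.
Every allocation lies between the lower and upper quota.

none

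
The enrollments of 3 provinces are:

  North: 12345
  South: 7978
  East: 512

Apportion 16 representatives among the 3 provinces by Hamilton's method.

The standard divisor is 20835/16 ≈ 1302.188.
Standard quotas: North 9.4802, South 6.1266, East 0.3932.
Lower quotas: North 9, South 6, East 0 (sum 15, leaving 1 seat).
Remainders in descending order: North 0.4802, East 0.3932, South 0.1266.
The surplus seat goes to North.

North 10; South 6; East 0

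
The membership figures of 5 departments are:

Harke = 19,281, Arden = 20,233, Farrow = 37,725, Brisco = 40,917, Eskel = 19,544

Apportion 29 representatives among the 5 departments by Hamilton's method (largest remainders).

Harke: 4, Arden: 4, Farrow: 8, Brisco: 9, Eskel: 4

Total 137700; standard divisor 137700/29 ≈ 4748.276.
Standard quotas: Harke 4.0606, Arden 4.2611, Farrow 7.9450, Brisco 8.6172, Eskel 4.1160.
Lower quotas: Harke 4, Arden 4, Farrow 7, Brisco 8, Eskel 4 (sum 27, leaving 2 seats).
Remainders in descending order: Farrow 0.9450, Brisco 0.6172, Arden 0.2611, Eskel 0.1160, Harke 0.0606.
Largest remainders: Farrow, Brisco receive the extra seats.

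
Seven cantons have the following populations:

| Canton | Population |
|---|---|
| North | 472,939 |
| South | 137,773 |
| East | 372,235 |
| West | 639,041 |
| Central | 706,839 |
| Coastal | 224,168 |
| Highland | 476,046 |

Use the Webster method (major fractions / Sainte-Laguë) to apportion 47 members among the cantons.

Standard divisor 3029041/47 ≈ 64447.681; standard quotas: North 7.338, South 2.138, East 5.776, West 9.916, Central 10.968, Coastal 3.478, Highland 7.387.
Rounding to the nearest integer gives 7, 2, 6, 10, 11, 3, 7 = 46 seats, so the divisor must be adjusted.
With modified divisor 63645.4: modified quotas North 7.431, South 2.165, East 5.849, West 10.041, Central 11.106, Coastal 3.522, Highland 7.480.
Rounding to the nearest integer: North 7, South 2, East 6, West 10, Central 11, Coastal 4, Highland 7 (total 47).

North: 7; South: 2; East: 6; West: 10; Central: 11; Coastal: 4; Highland: 7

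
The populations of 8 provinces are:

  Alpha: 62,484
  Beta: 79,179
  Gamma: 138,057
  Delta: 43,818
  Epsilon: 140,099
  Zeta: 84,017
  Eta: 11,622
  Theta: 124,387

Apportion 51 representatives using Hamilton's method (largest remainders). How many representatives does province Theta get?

9

The standard divisor is 683663/51 ≈ 13405.157.
Standard quotas: Alpha 4.6612, Beta 5.9066, Gamma 10.2988, Delta 3.2687, Epsilon 10.4511, Zeta 6.2675, Eta 0.8670, Theta 9.2790.
Lower quotas: Alpha 4, Beta 5, Gamma 10, Delta 3, Epsilon 10, Zeta 6, Eta 0, Theta 9 (sum 47, leaving 4 seats).
Remainders in descending order: Beta 0.9066, Eta 0.8670, Alpha 0.6612, Epsilon 0.4511, Gamma 0.2988, Theta 0.2790, Delta 0.2687, Zeta 0.2675.
Largest remainders: Beta, Eta, Alpha, Epsilon receive the extra seats.
Theta receives 9.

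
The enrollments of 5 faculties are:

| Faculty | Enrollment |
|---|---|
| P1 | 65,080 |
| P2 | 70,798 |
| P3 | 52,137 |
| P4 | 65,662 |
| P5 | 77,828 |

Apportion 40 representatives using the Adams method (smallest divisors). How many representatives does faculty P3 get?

Standard divisor 331505/40 ≈ 8287.625; standard quotas: P1 7.853, P2 8.543, P3 6.291, P4 7.923, P5 9.391.
Rounding up gives 8, 9, 7, 8, 10 = 42 seats, so the divisor must be adjusted.
With modified divisor 8800: modified quotas P1 7.395, P2 8.045, P3 5.925, P4 7.462, P5 8.844.
Rounding up: P1 8, P2 9, P3 6, P4 8, P5 9 (total 40).
P3 receives 6.

6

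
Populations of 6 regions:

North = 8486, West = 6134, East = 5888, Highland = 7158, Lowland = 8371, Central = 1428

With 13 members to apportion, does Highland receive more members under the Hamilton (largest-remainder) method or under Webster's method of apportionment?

Webster

Hamilton: North 3, West 2, East 2, Highland 2, Lowland 3, Central 1.
Webster: North 3, West 2, East 2, Highland 3, Lowland 3, Central 0.
Highland gets 2 under Hamilton and 3 under Webster.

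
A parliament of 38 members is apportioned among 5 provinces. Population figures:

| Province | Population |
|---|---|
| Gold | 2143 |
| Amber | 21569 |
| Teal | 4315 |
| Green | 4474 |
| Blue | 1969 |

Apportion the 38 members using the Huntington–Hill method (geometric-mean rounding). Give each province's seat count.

Gold 2; Amber 24; Teal 5; Green 5; Blue 2

With divisor 899: modified quotas Gold 2.384, Amber 23.992, Teal 4.800, Green 4.977, Blue 2.190.
Geometric-mean thresholds: Gold √(2·3)=2.449, Amber √(23·24)=23.495, Teal √(4·5)=4.472, Green √(4·5)=4.472, Blue √(2·3)=2.449.
Each quota rounded against its threshold gives Gold 2, Amber 24, Teal 5, Green 5, Blue 2 (total 38).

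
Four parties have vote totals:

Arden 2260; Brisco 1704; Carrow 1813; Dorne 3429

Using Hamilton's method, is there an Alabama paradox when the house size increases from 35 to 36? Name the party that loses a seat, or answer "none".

none

At 35 seats: Arden 9, Brisco 6, Carrow 7, Dorne 13.
At 36 seats: Arden 9, Brisco 7, Carrow 7, Dorne 13.
No party's allocation decreased.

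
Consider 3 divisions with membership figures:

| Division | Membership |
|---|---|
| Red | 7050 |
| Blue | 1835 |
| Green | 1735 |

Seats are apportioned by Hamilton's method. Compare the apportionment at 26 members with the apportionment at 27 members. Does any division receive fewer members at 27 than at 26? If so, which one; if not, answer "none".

none

At 26 seats: Red 17, Blue 5, Green 4.
At 27 seats: Red 18, Blue 5, Green 4.
No division's allocation decreased.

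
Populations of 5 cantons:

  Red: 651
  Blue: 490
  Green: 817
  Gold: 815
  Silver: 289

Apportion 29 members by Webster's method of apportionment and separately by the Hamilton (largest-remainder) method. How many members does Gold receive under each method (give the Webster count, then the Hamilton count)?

7 and 8

Webster: Red 6, Blue 5, Green 8, Gold 7, Silver 3.
Hamilton: Red 6, Blue 4, Green 8, Gold 8, Silver 3.
Gold gets 7 under Webster and 8 under Hamilton.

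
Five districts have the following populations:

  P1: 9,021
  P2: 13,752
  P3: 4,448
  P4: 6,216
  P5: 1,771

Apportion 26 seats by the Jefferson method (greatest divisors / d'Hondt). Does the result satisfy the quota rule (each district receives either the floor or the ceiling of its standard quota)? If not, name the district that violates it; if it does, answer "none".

none

Standard quotas: P1 6.662, P2 10.155, P3 3.285, P4 4.590, P5 1.308.
Jefferson allocation: P1 7, P2 11, P3 3, P4 4, P5 1.
Every allocation lies between the lower and upper quota.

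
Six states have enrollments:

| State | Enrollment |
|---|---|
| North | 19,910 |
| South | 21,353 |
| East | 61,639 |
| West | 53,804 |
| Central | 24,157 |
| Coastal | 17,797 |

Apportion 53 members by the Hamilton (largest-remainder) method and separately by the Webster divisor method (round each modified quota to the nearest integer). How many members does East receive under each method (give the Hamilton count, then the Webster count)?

Hamilton: North 5, South 6, East 16, West 14, Central 7, Coastal 5.
Webster: North 5, South 6, East 17, West 14, Central 6, Coastal 5.
East gets 16 under Hamilton and 17 under Webster.

16 and 17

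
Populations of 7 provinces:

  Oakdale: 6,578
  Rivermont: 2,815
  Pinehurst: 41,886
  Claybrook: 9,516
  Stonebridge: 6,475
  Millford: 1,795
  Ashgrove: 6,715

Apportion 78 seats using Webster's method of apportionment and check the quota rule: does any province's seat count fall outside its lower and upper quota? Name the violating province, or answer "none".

Standard quotas: Oakdale 6.771, Rivermont 2.897, Pinehurst 43.113, Claybrook 9.795, Stonebridge 6.665, Millford 1.848, Ashgrove 6.912.
Webster allocation: Oakdale 7, Rivermont 3, Pinehurst 42, Claybrook 10, Stonebridge 7, Millford 2, Ashgrove 7.
Pinehurst has quota 43.113 (lower 43, upper 44) but receives 42 — outside the quota interval.

Pinehurst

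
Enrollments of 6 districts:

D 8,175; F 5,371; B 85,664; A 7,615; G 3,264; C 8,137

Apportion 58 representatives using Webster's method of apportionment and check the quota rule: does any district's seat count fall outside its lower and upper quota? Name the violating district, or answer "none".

Standard quotas: D 4.011, F 2.635, B 42.026, A 3.736, G 1.601, C 3.992.
Webster allocation: D 4, F 3, B 41, A 4, G 2, C 4.
B has quota 42.026 (lower 42, upper 43) but receives 41 — outside the quota interval.

B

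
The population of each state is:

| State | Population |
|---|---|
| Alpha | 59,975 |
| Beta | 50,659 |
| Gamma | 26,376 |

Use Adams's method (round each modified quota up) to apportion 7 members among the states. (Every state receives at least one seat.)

Standard divisor 137010/7 ≈ 19572.857; standard quotas: Alpha 3.064, Beta 2.588, Gamma 1.348.
Rounding up gives 4, 3, 2 = 9 seats, so the divisor must be adjusted.
With modified divisor 25850: modified quotas Alpha 2.320, Beta 1.960, Gamma 1.020.
Rounding up: Alpha 3, Beta 2, Gamma 2 (total 7).

Alpha 3; Beta 2; Gamma 2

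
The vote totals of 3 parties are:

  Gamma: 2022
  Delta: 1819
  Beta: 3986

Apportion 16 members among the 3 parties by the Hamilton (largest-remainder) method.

Gamma: 4; Delta: 4; Beta: 8

Standard divisor: 7827 ÷ 16 ≈ 489.188.
Standard quotas: Gamma 4.133, Delta 3.718, Beta 8.148.
Lower quotas: Gamma 4, Delta 3, Beta 8 (sum 15, leaving 1 seat).
Remainders in descending order: Delta 0.718, Beta 0.148, Gamma 0.133.
Largest remainder: Delta receives the extra seat.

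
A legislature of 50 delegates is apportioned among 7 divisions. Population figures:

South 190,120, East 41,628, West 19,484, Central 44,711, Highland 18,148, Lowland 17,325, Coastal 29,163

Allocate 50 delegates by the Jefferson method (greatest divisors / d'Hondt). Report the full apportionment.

Standard divisor 360579/50 ≈ 7211.58; standard quotas: South 26.363, East 5.772, West 2.702, Central 6.200, Highland 2.517, Lowland 2.402, Coastal 4.044.
Rounding down gives 26, 5, 2, 6, 2, 2, 4 = 47 seats, so the divisor must be adjusted.
With modified divisor 6700: modified quotas South 28.376, East 6.213, West 2.908, Central 6.673, Highland 2.709, Lowland 2.586, Coastal 4.353.
Rounding down: South 28, East 6, West 2, Central 6, Highland 2, Lowland 2, Coastal 4 (total 50).

South: 28; East: 6; West: 2; Central: 6; Highland: 2; Lowland: 2; Coastal: 4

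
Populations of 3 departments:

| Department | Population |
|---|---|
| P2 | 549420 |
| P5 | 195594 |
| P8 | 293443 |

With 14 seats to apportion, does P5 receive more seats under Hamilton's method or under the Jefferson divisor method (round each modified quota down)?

Hamilton

Hamilton: P2 7, P5 3, P8 4.
Jefferson: P2 8, P5 2, P8 4.
P5 gets 3 under Hamilton and 2 under Jefferson.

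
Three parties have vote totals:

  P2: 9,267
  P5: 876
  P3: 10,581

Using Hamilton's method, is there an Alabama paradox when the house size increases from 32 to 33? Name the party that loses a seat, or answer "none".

At 32 seats: P2 14, P5 2, P3 16.
At 33 seats: P2 15, P5 1, P3 17.
P5 drops from 2 to 1.

P5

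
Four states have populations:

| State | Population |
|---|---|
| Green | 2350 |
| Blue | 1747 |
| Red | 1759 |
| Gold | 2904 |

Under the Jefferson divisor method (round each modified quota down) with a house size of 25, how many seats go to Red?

Standard divisor 8760/25 ≈ 350.4; standard quotas: Green 6.707, Blue 4.986, Red 5.020, Gold 8.288.
Rounding down gives 6, 4, 5, 8 = 23 seats, so the divisor must be adjusted.
With modified divisor 330: modified quotas Green 7.121, Blue 5.294, Red 5.330, Gold 8.800.
Rounding down: Green 7, Blue 5, Red 5, Gold 8 (total 25).
Red receives 5.

5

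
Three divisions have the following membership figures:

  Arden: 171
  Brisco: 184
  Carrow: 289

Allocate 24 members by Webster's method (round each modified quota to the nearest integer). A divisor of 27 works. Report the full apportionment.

Arden 6, Brisco 7, Carrow 11

With modified divisor 27: modified quotas Arden 6.333, Brisco 6.815, Carrow 10.704.
Rounding to the nearest integer: Arden 6, Brisco 7, Carrow 11 (total 24).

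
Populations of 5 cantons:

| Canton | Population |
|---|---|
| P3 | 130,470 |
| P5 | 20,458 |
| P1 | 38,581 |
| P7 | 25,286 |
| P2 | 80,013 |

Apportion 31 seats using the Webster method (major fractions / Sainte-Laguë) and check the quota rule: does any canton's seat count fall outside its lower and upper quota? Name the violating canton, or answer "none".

none

Standard quotas: P3 13.719, P5 2.151, P1 4.057, P7 2.659, P2 8.414.
Webster allocation: P3 14, P5 2, P1 4, P7 3, P2 8.
Every allocation lies between the lower and upper quota.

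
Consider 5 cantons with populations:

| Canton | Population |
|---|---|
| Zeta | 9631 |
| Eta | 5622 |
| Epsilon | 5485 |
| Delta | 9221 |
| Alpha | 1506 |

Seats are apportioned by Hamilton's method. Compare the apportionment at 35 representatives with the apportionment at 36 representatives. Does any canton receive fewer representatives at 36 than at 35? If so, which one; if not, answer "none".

At 35 seats: Zeta 11, Eta 6, Epsilon 6, Delta 10, Alpha 2.
At 36 seats: Zeta 11, Eta 6, Epsilon 6, Delta 11, Alpha 2.
No canton's allocation decreased.

none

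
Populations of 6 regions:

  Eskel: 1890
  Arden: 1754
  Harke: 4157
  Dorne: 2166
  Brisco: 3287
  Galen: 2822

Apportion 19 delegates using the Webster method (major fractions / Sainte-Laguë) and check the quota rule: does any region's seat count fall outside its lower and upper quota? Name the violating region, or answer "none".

Standard quotas: Eskel 2.234, Arden 2.073, Harke 4.913, Dorne 2.560, Brisco 3.885, Galen 3.335.
Webster allocation: Eskel 2, Arden 2, Harke 5, Dorne 3, Brisco 4, Galen 3.
Every allocation lies between the lower and upper quota.

none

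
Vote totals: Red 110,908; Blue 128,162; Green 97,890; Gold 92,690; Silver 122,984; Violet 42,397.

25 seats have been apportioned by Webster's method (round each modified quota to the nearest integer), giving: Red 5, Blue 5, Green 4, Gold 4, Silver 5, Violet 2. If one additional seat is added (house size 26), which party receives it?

Blue

Priority for the next seat is population ÷ (current seats + 0.5).
Priorities: Red 20165.091, Blue 23302.182, Green 21753.333, Gold 20597.778, Silver 22360.727, Violet 16958.800.
Highest priority: Blue.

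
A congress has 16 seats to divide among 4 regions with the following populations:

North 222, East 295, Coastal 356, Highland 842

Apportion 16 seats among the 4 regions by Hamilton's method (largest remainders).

North 2; East 3; Coastal 3; Highland 8

The standard divisor is 1715/16 ≈ 107.188.
Standard quotas: North 2.071, East 2.752, Coastal 3.321, Highland 7.855.
Lower quotas: North 2, East 2, Coastal 3, Highland 7 (sum 14, leaving 2 seats).
Remainders in descending order: Highland 0.855, East 0.752, Coastal 0.321, North 0.071.
Largest remainders: Highland, East receive the extra seats.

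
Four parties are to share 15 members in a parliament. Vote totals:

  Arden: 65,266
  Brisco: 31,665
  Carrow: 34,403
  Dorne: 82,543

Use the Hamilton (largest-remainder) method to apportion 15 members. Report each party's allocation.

Arden: 5, Brisco: 2, Carrow: 2, Dorne: 6

The standard divisor is 213877/15 ≈ 14258.467.
Standard quotas: Arden 4.5774, Brisco 2.2208, Carrow 2.4128, Dorne 5.7891.
Lower quotas: Arden 4, Brisco 2, Carrow 2, Dorne 5 (sum 13, leaving 2 seats).
Remainders in descending order: Dorne 0.7891, Arden 0.5774, Carrow 0.4128, Brisco 0.2208.
Largest remainders: Dorne, Arden receive the extra seats.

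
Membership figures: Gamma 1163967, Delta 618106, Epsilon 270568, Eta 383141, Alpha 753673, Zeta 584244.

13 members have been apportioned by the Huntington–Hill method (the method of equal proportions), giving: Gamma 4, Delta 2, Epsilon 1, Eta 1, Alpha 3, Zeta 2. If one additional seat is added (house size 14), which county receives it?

Eta

Priority for the next seat is population ÷ (√(s·(s+1))).
Priorities: Gamma 260270.934, Delta 252340.718, Epsilon 191320.468, Eta 270921.599, Alpha 217566.655, Zeta 238516.614.
Highest priority: Eta.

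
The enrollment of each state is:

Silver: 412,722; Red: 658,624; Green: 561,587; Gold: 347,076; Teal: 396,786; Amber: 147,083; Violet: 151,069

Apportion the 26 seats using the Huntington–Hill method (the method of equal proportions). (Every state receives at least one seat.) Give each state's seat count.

With divisor 103267: modified quotas Silver 3.997, Red 6.378, Green 5.438, Gold 3.361, Teal 3.842, Amber 1.424, Violet 1.463.
Geometric-mean thresholds: Silver √(3·4)=3.464, Red √(6·7)=6.481, Green √(5·6)=5.477, Gold √(3·4)=3.464, Teal √(3·4)=3.464, Amber √(1·2)=1.414, Violet √(1·2)=1.414.
Each quota rounded against its threshold gives Silver 4, Red 6, Green 5, Gold 3, Teal 4, Amber 2, Violet 2 (total 26).

Silver=4, Red=6, Green=5, Gold=3, Teal=4, Amber=2, Violet=2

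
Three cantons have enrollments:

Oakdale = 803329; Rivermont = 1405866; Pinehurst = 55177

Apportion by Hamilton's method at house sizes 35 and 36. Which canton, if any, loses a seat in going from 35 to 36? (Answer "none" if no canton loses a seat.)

none

At 35 seats: Oakdale 12, Rivermont 22, Pinehurst 1.
At 36 seats: Oakdale 13, Rivermont 22, Pinehurst 1.
No canton's allocation decreased.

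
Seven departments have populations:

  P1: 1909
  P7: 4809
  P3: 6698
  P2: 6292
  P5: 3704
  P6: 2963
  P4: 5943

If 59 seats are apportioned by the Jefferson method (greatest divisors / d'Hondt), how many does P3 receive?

Standard divisor 32318/59 ≈ 547.763; standard quotas: P1 3.485, P7 8.779, P3 12.228, P2 11.487, P5 6.762, P6 5.409, P4 10.850.
Rounding down gives 3, 8, 12, 11, 6, 5, 10 = 55 seats, so the divisor must be adjusted.
With modified divisor 520: modified quotas P1 3.671, P7 9.248, P3 12.881, P2 12.100, P5 7.123, P6 5.698, P4 11.429.
Rounding down: P1 3, P7 9, P3 12, P2 12, P5 7, P6 5, P4 11 (total 59).
P3 receives 12.

12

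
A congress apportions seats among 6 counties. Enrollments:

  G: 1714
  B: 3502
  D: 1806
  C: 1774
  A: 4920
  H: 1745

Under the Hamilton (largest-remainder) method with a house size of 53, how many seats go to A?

17

Total 15461; standard divisor 15461/53 ≈ 291.717.
Standard quotas: G 5.876, B 12.005, D 6.191, C 6.081, A 16.866, H 5.982.
Lower quotas: G 5, B 12, D 6, C 6, A 16, H 5 (sum 50, leaving 3 seats).
Remainders in descending order: H 0.982, G 0.876, A 0.866, D 0.191, C 0.081, B 0.005.
The surplus seats go to H, G, A.
A receives 17.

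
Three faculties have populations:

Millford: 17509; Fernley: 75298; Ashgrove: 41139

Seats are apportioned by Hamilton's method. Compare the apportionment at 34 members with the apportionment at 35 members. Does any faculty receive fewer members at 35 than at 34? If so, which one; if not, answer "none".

At 34 seats: Millford 5, Fernley 19, Ashgrove 10.
At 35 seats: Millford 4, Fernley 20, Ashgrove 11.
Millford drops from 5 to 4.

Millford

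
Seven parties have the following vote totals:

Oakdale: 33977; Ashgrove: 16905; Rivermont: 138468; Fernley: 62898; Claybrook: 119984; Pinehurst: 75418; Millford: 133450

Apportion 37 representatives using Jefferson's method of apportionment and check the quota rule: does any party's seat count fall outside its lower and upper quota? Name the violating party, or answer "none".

none

Standard quotas: Oakdale 2.163, Ashgrove 1.076, Rivermont 8.817, Fernley 4.005, Claybrook 7.640, Pinehurst 4.802, Millford 8.497.
Jefferson allocation: Oakdale 2, Ashgrove 1, Rivermont 9, Fernley 4, Claybrook 8, Pinehurst 5, Millford 8.
Every allocation lies between the lower and upper quota.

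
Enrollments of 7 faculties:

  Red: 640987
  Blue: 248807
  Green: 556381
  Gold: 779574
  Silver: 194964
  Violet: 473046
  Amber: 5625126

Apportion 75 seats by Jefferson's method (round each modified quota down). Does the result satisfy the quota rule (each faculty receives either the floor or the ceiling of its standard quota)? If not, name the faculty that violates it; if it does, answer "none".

Amber

Standard quotas: Red 5.643, Blue 2.190, Green 4.898, Gold 6.863, Silver 1.716, Violet 4.165, Amber 49.523.
Jefferson allocation: Red 5, Blue 2, Green 5, Gold 7, Silver 1, Violet 4, Amber 51.
Amber has quota 49.523 (lower 49, upper 50) but receives 51 — outside the quota interval.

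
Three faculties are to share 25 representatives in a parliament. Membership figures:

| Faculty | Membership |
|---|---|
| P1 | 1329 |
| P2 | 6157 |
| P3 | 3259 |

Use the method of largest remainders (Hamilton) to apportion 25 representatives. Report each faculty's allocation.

The standard divisor is 10745/25 ≈ 429.8.
Standard quotas: P1 3.0921, P2 14.3253, P3 7.5826.
Lower quotas: P1 3, P2 14, P3 7 (sum 24, leaving 1 seat).
Remainders in descending order: P3 0.5826, P2 0.3253, P1 0.0921.
Largest remainder: P3 receives the extra seat.

P1=3, P2=14, P3=8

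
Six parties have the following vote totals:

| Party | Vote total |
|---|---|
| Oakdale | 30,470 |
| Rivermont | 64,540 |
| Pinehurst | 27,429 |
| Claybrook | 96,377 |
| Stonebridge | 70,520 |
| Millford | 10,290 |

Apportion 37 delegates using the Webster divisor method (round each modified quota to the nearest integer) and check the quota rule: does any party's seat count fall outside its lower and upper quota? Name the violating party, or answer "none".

none

Standard quotas: Oakdale 3.763, Rivermont 7.970, Pinehurst 3.387, Claybrook 11.901, Stonebridge 8.708, Millford 1.271.
Webster allocation: Oakdale 4, Rivermont 8, Pinehurst 3, Claybrook 12, Stonebridge 9, Millford 1.
Every allocation lies between the lower and upper quota.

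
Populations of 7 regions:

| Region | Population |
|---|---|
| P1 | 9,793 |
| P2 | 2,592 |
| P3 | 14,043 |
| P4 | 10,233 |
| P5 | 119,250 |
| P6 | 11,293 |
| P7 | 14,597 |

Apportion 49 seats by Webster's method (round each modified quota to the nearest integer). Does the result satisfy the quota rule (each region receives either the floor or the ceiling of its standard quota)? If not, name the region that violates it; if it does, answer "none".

P5

Standard quotas: P1 2.639, P2 0.699, P3 3.785, P4 2.758, P5 32.141, P6 3.044, P7 3.934.
Webster allocation: P1 3, P2 1, P3 4, P4 3, P5 31, P6 3, P7 4.
P5 has quota 32.141 (lower 32, upper 33) but receives 31 — outside the quota interval.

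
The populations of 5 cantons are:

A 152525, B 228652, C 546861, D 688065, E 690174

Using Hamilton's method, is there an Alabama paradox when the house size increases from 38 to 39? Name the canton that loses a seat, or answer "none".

A

At 38 seats: A 3, B 4, C 9, D 11, E 11.
At 39 seats: A 2, B 4, C 9, D 12, E 12.
A drops from 3 to 2.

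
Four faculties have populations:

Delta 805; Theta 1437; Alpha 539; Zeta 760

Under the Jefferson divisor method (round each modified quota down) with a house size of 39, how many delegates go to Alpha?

6

Standard divisor 3541/39 ≈ 90.795; standard quotas: Delta 8.866, Theta 15.827, Alpha 5.936, Zeta 8.371.
Rounding down gives 8, 15, 5, 8 = 36 seats, so the divisor must be adjusted.
With modified divisor 87: modified quotas Delta 9.253, Theta 16.517, Alpha 6.195, Zeta 8.736.
Rounding down: Delta 9, Theta 16, Alpha 6, Zeta 8 (total 39).
Alpha receives 6.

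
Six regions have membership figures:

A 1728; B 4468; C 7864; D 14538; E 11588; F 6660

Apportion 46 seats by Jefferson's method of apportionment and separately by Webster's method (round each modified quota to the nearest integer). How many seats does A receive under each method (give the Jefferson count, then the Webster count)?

Jefferson: A 1, B 4, C 8, D 15, E 12, F 6.
Webster: A 2, B 4, C 8, D 14, E 11, F 7.
A gets 1 under Jefferson and 2 under Webster.

1 and 2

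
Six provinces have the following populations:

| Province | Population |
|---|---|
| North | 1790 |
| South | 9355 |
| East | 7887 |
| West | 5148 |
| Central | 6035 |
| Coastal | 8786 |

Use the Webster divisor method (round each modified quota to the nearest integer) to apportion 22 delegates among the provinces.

Standard divisor 39001/22 ≈ 1772.773; standard quotas: North 1.010, South 5.277, East 4.449, West 2.904, Central 3.404, Coastal 4.956.
Rounding to the nearest integer gives 1, 5, 4, 3, 3, 5 = 21 seats, so the divisor must be adjusted.
With modified divisor 1740: modified quotas North 1.029, South 5.376, East 4.533, West 2.959, Central 3.468, Coastal 5.049.
Rounding to the nearest integer: North 1, South 5, East 5, West 3, Central 3, Coastal 5 (total 22).

North: 1; South: 5; East: 5; West: 3; Central: 3; Coastal: 5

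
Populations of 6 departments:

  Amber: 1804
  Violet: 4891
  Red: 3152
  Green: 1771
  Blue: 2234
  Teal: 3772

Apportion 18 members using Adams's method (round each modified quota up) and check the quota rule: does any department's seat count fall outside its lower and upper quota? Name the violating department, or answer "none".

none

Standard quotas: Amber 1.842, Violet 4.995, Red 3.219, Green 1.809, Blue 2.282, Teal 3.852.
Adams allocation: Amber 2, Violet 5, Red 3, Green 2, Blue 2, Teal 4.
Every allocation lies between the lower and upper quota.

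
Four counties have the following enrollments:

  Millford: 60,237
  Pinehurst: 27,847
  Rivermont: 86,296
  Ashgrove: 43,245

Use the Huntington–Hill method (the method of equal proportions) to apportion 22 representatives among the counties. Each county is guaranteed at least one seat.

Millford 6, Pinehurst 3, Rivermont 9, Ashgrove 4

With divisor 9920: modified quotas Millford 6.072, Pinehurst 2.807, Rivermont 8.699, Ashgrove 4.359.
Geometric-mean thresholds: Millford √(6·7)=6.481, Pinehurst √(2·3)=2.449, Rivermont √(8·9)=8.485, Ashgrove √(4·5)=4.472.
Each quota rounded against its threshold gives Millford 6, Pinehurst 3, Rivermont 9, Ashgrove 4 (total 22).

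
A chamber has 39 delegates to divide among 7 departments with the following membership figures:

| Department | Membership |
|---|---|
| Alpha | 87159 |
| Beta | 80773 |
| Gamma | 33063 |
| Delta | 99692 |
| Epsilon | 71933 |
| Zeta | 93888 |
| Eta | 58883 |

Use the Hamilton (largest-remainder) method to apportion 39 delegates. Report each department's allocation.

Standard divisor: 525391 ÷ 39 ≈ 13471.564.
Standard quotas: Alpha 6.4699, Beta 5.9958, Gamma 2.4543, Delta 7.4002, Epsilon 5.3396, Zeta 6.9693, Eta 4.3709.
Lower quotas: Alpha 6, Beta 5, Gamma 2, Delta 7, Epsilon 5, Zeta 6, Eta 4 (sum 35, leaving 4 seats).
Remainders in descending order: Beta 0.9958, Zeta 0.9693, Alpha 0.4699, Gamma 0.4543, Delta 0.4002, Eta 0.3709, Epsilon 0.3396.
The surplus seats go to Beta, Zeta, Alpha, Gamma.

Alpha: 7, Beta: 6, Gamma: 3, Delta: 7, Epsilon: 5, Zeta: 7, Eta: 4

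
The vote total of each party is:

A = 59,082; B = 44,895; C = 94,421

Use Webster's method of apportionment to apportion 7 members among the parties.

A 2, B 2, C 3

Standard divisor 198398/7 ≈ 28342.571; standard quotas: A 2.085, B 1.584, C 3.331.
Rounding to the nearest integer gives A 2, B 2, C 3 — total 7, matching the house size, so no adjustment is needed.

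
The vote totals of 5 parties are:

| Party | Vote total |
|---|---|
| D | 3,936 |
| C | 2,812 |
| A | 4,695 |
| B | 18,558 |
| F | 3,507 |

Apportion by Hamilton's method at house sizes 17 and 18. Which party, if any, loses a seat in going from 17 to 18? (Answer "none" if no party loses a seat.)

At 17 seats: D 2, C 2, A 2, B 9, F 2.
At 18 seats: D 2, C 1, A 3, B 10, F 2.
C drops from 2 to 1.

C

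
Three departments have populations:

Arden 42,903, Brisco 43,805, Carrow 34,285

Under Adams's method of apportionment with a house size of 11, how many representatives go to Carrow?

3

Standard divisor 120993/11 ≈ 10999.364; standard quotas: Arden 3.900, Brisco 3.983, Carrow 3.117.
Rounding up gives 4, 4, 4 = 12 seats, so the divisor must be adjusted.
With modified divisor 12900: modified quotas Arden 3.326, Brisco 3.396, Carrow 2.658.
Rounding up: Arden 4, Brisco 4, Carrow 3 (total 11).
Carrow receives 3.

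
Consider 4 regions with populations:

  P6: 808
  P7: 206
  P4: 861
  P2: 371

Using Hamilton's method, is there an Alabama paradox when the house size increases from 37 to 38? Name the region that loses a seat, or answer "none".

At 37 seats: P6 13, P7 4, P4 14, P2 6.
At 38 seats: P6 14, P7 3, P4 15, P2 6.
P7 drops from 4 to 3.

P7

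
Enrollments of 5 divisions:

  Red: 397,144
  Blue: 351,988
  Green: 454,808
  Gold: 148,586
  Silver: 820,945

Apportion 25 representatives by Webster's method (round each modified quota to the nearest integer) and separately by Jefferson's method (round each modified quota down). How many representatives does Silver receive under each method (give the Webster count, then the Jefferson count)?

Webster: Red 5, Blue 4, Green 5, Gold 2, Silver 9.
Jefferson: Red 5, Blue 4, Green 5, Gold 1, Silver 10.
Silver gets 9 under Webster and 10 under Jefferson.

9 and 10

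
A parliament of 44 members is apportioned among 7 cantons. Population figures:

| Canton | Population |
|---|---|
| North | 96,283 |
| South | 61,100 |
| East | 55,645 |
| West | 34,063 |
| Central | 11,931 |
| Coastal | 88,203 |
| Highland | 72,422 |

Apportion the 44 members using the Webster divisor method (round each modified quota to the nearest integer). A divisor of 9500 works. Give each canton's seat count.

With modified divisor 9500: modified quotas North 10.135, South 6.432, East 5.857, West 3.586, Central 1.256, Coastal 9.285, Highland 7.623.
Rounding to the nearest integer: North 10, South 6, East 6, West 4, Central 1, Coastal 9, Highland 8 (total 44).

North 10, South 6, East 6, West 4, Central 1, Coastal 9, Highland 8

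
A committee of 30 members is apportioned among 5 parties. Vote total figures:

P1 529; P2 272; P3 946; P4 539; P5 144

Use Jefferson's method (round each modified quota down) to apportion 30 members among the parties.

P1: 7; P2: 3; P3: 12; P4: 7; P5: 1

Standard divisor 2430/30 ≈ 81; standard quotas: P1 6.531, P2 3.358, P3 11.679, P4 6.654, P5 1.778.
Rounding down gives 6, 3, 11, 6, 1 = 27 seats, so the divisor must be adjusted.
With modified divisor 74: modified quotas P1 7.149, P2 3.676, P3 12.784, P4 7.284, P5 1.946.
Rounding down: P1 7, P2 3, P3 12, P4 7, P5 1 (total 30).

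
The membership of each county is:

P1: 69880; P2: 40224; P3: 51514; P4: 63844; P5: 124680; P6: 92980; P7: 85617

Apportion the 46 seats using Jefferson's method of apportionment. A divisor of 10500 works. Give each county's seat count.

With modified divisor 10500: modified quotas P1 6.655, P2 3.831, P3 4.906, P4 6.080, P5 11.874, P6 8.855, P7 8.154.
Rounding down: P1 6, P2 3, P3 4, P4 6, P5 11, P6 8, P7 8 (total 46).

P1: 6, P2: 3, P3: 4, P4: 6, P5: 11, P6: 8, P7: 8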